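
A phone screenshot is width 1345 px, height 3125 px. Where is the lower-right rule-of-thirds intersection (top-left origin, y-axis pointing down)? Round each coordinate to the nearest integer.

The lower-right point sits two-thirds of the way across and two-thirds of the way down.
x = 2 × 1345/3 ≈ 897; y = 2 × 3125/3 ≈ 2083.

(897, 2083)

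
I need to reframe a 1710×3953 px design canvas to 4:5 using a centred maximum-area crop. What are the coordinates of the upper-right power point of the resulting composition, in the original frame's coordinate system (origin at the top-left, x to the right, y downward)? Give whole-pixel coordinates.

1710/3953 < 4/5, so the 4:5 crop keeps the full width 1710 and trims height to 1710 × 5/4 = 2137.50 px.
Top offset = (3953 − 2137.50)/2 = 907.75 px; left offset = 0.
Upper-right is two-thirds across and one-third down within the crop:
x = 0.00 + 2 × 1710.00/3 ≈ 1140; y = 907.75 + 1 × 2137.50/3 ≈ 1620.

(1140, 1620)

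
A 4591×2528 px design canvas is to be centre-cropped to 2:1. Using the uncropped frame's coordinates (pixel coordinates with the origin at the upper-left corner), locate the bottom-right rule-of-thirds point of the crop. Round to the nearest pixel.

4591/2528 < 2/1, so the 2:1 crop keeps the full width 4591 and trims height to 4591 × 1/2 = 2295.50 px.
Top offset = (2528 − 2295.50)/2 = 116.25 px; left offset = 0.
Bottom-right is two-thirds across and two-thirds down within the crop:
x = 0.00 + 2 × 4591.00/3 ≈ 3061; y = 116.25 + 2 × 2295.50/3 ≈ 1647.

(3061, 1647)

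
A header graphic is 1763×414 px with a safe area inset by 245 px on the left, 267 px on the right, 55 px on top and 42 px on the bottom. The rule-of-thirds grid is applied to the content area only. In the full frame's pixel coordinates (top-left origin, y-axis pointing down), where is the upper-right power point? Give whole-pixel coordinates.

(1079, 161)

Content width = 1763 − 245 − 267 = 1251 px; content height = 414 − 55 − 42 = 317 px.
Upper-right is two-thirds across and one-third down within the content area.
x = 245 + 2 × 1251/3 = 245 + 834.00 ≈ 1079
y = 55 + 1 × 317/3 = 55 + 105.67 ≈ 161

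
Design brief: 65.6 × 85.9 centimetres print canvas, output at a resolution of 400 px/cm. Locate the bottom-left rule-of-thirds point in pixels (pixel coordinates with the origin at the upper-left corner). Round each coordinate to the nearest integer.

(8747, 22907)

In pixels the canvas is 65.6 × 400 = 26240 wide and 85.9 × 400 = 34360 tall.
The bottom-left point is one-third across and two-thirds down:
x = 1 × 26240/3 ≈ 8747; y = 2 × 34360/3 ≈ 22907.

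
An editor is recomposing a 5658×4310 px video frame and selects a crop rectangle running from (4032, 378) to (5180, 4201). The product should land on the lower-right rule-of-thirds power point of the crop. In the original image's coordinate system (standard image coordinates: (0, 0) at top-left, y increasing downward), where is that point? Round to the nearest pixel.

x = 4797 px, y = 2927 px

Crop width = 5180 − 4032 = 1148 px; one third is 382.67 px.
Crop height = 4201 − 378 = 3823 px; one third is 1274.33 px.
The lower-right point is two-thirds across and two-thirds down within the crop:
x = 4032 + 2 × 382.67 ≈ 4797; y = 378 + 2 × 1274.33 ≈ 2927.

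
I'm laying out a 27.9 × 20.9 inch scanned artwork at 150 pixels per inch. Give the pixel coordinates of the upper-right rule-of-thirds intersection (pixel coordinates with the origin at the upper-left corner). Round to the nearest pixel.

(2790, 1045)

In pixels the canvas is 27.9 × 150 = 4185 wide and 20.9 × 150 = 3135 tall.
The upper-right point is two-thirds across and one-third down:
x = 2 × 4185/3 ≈ 2790; y = 1 × 3135/3 ≈ 1045.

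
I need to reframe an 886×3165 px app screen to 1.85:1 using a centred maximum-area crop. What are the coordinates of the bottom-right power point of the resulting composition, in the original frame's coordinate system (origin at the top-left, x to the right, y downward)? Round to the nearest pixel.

886/3165 < 1.85/1, so the 1.85:1 crop keeps the full width 886 and trims height to 886 × 1/1.85 = 478.92 px.
Top offset = (3165 − 478.92)/2 = 1343.04 px; left offset = 0.
Bottom-right is two-thirds across and two-thirds down within the crop:
x = 0.00 + 2 × 886.00/3 ≈ 591; y = 1343.04 + 2 × 478.92/3 ≈ 1662.

(591, 1662)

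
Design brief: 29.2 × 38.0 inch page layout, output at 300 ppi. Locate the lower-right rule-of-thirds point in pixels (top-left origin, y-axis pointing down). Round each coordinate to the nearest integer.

In pixels the canvas is 29.2 × 300 = 8760 wide and 38.0 × 300 = 11400 tall.
The lower-right point is two-thirds across and two-thirds down:
x = 2 × 8760/3 ≈ 5840; y = 2 × 11400/3 ≈ 7600.

(5840, 7600)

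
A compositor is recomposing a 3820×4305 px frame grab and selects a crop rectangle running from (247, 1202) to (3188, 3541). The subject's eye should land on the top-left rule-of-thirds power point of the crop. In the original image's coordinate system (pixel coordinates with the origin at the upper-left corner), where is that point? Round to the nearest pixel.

(1227, 1982)

Crop width = 3188 − 247 = 2941 px; one third is 980.33 px.
Crop height = 3541 − 1202 = 2339 px; one third is 779.67 px.
The top-left point is one-third across and one-third down within the crop:
x = 247 + 1 × 980.33 ≈ 1227; y = 1202 + 1 × 779.67 ≈ 1982.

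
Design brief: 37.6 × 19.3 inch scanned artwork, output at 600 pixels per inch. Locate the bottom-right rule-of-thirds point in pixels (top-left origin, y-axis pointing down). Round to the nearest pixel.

(15040, 7720)

In pixels the canvas is 37.6 × 600 = 22560 wide and 19.3 × 600 = 11580 tall.
The bottom-right point is two-thirds across and two-thirds down:
x = 2 × 22560/3 ≈ 15040; y = 2 × 11580/3 ≈ 7720.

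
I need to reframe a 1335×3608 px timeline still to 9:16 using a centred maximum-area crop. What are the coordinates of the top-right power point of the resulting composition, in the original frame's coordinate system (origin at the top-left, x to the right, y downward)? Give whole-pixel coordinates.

1335/3608 < 9/16, so the 9:16 crop keeps the full width 1335 and trims height to 1335 × 16/9 = 2373.33 px.
Top offset = (3608 − 2373.33)/2 = 617.33 px; left offset = 0.
Top-right is two-thirds across and one-third down within the crop:
x = 0.00 + 2 × 1335.00/3 ≈ 890; y = 617.33 + 1 × 2373.33/3 ≈ 1408.

x = 890 px, y = 1408 px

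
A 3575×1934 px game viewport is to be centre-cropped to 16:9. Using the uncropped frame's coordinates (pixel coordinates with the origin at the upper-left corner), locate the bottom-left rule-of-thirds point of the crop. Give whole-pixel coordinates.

x = 1214 px, y = 1289 px

3575/1934 > 16/9, so the 16:9 crop keeps the full height 1934 and trims width to 1934 × 16/9 = 3438.22 px.
Left offset = (3575 − 3438.22)/2 = 68.39 px; top offset = 0.
Bottom-left is one-third across and two-thirds down within the crop:
x = 68.39 + 1 × 3438.22/3 ≈ 1214; y = 0.00 + 2 × 1934.00/3 ≈ 1289.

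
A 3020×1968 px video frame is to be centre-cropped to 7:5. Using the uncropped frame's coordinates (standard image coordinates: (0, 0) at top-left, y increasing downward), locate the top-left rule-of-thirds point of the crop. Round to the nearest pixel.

3020/1968 > 7/5, so the 7:5 crop keeps the full height 1968 and trims width to 1968 × 7/5 = 2755.20 px.
Left offset = (3020 − 2755.20)/2 = 132.40 px; top offset = 0.
Top-left is one-third across and one-third down within the crop:
x = 132.40 + 1 × 2755.20/3 ≈ 1051; y = 0.00 + 1 × 1968.00/3 ≈ 656.

x = 1051 px, y = 656 px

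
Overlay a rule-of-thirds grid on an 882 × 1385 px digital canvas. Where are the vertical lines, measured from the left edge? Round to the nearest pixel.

x = 294 px and x = 588 px

882 / 3 = 294, so the vertical lines sit at one and two thirds of 882.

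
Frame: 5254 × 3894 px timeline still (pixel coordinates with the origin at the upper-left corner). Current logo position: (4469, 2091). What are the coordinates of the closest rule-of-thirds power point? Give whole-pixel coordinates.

x = 3503 px, y = 2596 px

Third lines: x ∈ {1751, 3503}, y ∈ {1298, 2596}.
4469 is closer to x = 3503; 2091 is closer to y = 2596.
So the nearest intersection is the lower-right power point.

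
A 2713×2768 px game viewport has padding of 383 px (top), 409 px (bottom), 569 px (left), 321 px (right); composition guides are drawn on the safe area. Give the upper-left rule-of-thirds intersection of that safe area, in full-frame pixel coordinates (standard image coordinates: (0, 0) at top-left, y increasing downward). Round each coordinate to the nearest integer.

x = 1177 px, y = 1042 px

Content width = 2713 − 569 − 321 = 1823 px; content height = 2768 − 383 − 409 = 1976 px.
Upper-left is one-third across and one-third down within the safe area.
x = 569 + 1 × 1823/3 = 569 + 607.67 ≈ 1177
y = 383 + 1 × 1976/3 = 383 + 658.67 ≈ 1042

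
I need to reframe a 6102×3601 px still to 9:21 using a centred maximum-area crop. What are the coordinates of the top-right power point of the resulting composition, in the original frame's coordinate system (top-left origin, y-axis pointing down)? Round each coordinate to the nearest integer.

6102/3601 > 9/21, so the 9:21 crop keeps the full height 3601 and trims width to 3601 × 9/21 = 1543.29 px.
Left offset = (6102 − 1543.29)/2 = 2279.36 px; top offset = 0.
Top-right is two-thirds across and one-third down within the crop:
x = 2279.36 + 2 × 1543.29/3 ≈ 3308; y = 0.00 + 1 × 3601.00/3 ≈ 1200.

(3308, 1200)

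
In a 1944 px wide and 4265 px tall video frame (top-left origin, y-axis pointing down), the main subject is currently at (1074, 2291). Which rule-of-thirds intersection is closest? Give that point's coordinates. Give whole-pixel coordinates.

Third lines: x ∈ {648, 1296}, y ∈ {1422, 2843}.
1074 is closer to x = 1296; 2291 is closer to y = 2843.
So the nearest intersection is the lower-right power point.

(1296, 2843)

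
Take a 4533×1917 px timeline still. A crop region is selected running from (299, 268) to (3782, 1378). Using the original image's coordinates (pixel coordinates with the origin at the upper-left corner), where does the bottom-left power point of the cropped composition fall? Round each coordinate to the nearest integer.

x = 1460 px, y = 1008 px

Crop width = 3782 − 299 = 3483 px; one third is 1161.00 px.
Crop height = 1378 − 268 = 1110 px; one third is 370.00 px.
The bottom-left point is one-third across and two-thirds down within the crop:
x = 299 + 1 × 1161.00 ≈ 1460; y = 268 + 2 × 370.00 ≈ 1008.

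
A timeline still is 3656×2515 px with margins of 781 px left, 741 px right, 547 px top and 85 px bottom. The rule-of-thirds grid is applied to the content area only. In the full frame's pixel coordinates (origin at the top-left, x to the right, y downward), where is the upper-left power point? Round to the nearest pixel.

Content width = 3656 − 781 − 741 = 2134 px; content height = 2515 − 547 − 85 = 1883 px.
Upper-left is one-third across and one-third down within the content area.
x = 781 + 1 × 2134/3 = 781 + 711.33 ≈ 1492
y = 547 + 1 × 1883/3 = 547 + 627.67 ≈ 1175

x = 1492 px, y = 1175 px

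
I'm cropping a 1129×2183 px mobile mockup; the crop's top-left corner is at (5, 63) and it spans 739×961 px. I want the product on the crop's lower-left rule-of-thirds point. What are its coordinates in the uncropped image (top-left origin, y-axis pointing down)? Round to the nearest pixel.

One third of the crop width 739 is 246.33 px.
One third of the crop height 961 is 320.33 px.
The lower-left point is one-third across and two-thirds down within the crop:
x = 5 + 1 × 246.33 ≈ 251; y = 63 + 2 × 320.33 ≈ 704.

(251, 704)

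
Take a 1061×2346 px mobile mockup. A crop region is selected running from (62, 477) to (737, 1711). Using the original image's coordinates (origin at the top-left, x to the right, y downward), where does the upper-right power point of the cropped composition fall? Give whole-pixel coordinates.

(512, 888)

Crop width = 737 − 62 = 675 px; one third is 225.00 px.
Crop height = 1711 − 477 = 1234 px; one third is 411.33 px.
The upper-right point is two-thirds across and one-third down within the crop:
x = 62 + 2 × 225.00 ≈ 512; y = 477 + 1 × 411.33 ≈ 888.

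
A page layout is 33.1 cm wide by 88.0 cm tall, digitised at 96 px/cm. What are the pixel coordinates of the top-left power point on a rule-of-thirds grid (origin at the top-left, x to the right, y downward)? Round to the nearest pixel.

x = 1059 px, y = 2816 px

In pixels the canvas is 33.1 × 96 = 3177.6 wide and 88.0 × 96 = 8448 tall.
The top-left point is one-third across and one-third down:
x = 1 × 3177.6/3 ≈ 1059; y = 1 × 8448/3 ≈ 2816.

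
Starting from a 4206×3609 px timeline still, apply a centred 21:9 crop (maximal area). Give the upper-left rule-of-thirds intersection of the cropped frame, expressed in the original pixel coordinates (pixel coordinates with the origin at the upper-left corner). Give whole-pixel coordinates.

4206/3609 < 21/9, so the 21:9 crop keeps the full width 4206 and trims height to 4206 × 9/21 = 1802.57 px.
Top offset = (3609 − 1802.57)/2 = 903.21 px; left offset = 0.
Upper-left is one-third across and one-third down within the crop:
x = 0.00 + 1 × 4206.00/3 ≈ 1402; y = 903.21 + 1 × 1802.57/3 ≈ 1504.

(1402, 1504)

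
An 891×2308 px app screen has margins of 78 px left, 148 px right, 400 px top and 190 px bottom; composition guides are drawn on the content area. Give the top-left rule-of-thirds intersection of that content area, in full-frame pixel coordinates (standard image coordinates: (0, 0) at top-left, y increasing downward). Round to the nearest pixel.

(300, 973)

Content width = 891 − 78 − 148 = 665 px; content height = 2308 − 400 − 190 = 1718 px.
Top-left is one-third across and one-third down within the content area.
x = 78 + 1 × 665/3 = 78 + 221.67 ≈ 300
y = 400 + 1 × 1718/3 = 400 + 572.67 ≈ 973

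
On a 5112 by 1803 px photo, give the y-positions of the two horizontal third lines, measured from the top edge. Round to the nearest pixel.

1803 / 3 = 601, so the horizontal lines sit at one and two thirds of 1803.

y = 601 px and y = 1202 px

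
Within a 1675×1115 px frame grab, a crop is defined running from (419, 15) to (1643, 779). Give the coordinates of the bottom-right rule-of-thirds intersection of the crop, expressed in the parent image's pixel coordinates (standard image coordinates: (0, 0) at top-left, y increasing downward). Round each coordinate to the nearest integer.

Crop width = 1643 − 419 = 1224 px; one third is 408.00 px.
Crop height = 779 − 15 = 764 px; one third is 254.67 px.
The bottom-right point is two-thirds across and two-thirds down within the crop:
x = 419 + 2 × 408.00 ≈ 1235; y = 15 + 2 × 254.67 ≈ 524.

x = 1235 px, y = 524 px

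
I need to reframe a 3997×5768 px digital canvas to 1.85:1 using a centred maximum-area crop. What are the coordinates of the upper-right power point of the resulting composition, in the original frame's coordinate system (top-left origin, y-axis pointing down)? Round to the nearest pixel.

(2665, 2524)

3997/5768 < 1.85/1, so the 1.85:1 crop keeps the full width 3997 and trims height to 3997 × 1/1.85 = 2160.54 px.
Top offset = (5768 − 2160.54)/2 = 1803.73 px; left offset = 0.
Upper-right is two-thirds across and one-third down within the crop:
x = 0.00 + 2 × 3997.00/3 ≈ 2665; y = 1803.73 + 1 × 2160.54/3 ≈ 2524.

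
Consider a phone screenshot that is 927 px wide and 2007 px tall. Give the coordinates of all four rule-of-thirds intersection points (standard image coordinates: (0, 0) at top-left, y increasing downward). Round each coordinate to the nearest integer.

One third of 927 is 309; one third of 2007 is 669.
Vertical third lines at x = 309 and x = 618; horizontal third lines at y = 669 and y = 1338.

(309, 669), (618, 669), (309, 1338), (618, 1338)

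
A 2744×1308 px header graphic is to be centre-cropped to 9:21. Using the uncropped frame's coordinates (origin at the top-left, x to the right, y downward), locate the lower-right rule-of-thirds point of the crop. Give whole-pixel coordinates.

(1465, 872)

2744/1308 > 9/21, so the 9:21 crop keeps the full height 1308 and trims width to 1308 × 9/21 = 560.57 px.
Left offset = (2744 − 560.57)/2 = 1091.71 px; top offset = 0.
Lower-right is two-thirds across and two-thirds down within the crop:
x = 1091.71 + 2 × 560.57/3 ≈ 1465; y = 0.00 + 2 × 1308.00/3 ≈ 872.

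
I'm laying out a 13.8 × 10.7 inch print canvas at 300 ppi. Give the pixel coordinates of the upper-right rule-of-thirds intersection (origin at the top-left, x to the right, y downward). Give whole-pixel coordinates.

In pixels the canvas is 13.8 × 300 = 4140 wide and 10.7 × 300 = 3210 tall.
The upper-right point is two-thirds across and one-third down:
x = 2 × 4140/3 ≈ 2760; y = 1 × 3210/3 ≈ 1070.

x = 2760 px, y = 1070 px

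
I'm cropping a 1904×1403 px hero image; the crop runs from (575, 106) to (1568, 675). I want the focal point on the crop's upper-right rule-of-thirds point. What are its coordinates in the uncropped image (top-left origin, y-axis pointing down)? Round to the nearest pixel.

(1237, 296)

Crop width = 1568 − 575 = 993 px; one third is 331.00 px.
Crop height = 675 − 106 = 569 px; one third is 189.67 px.
The upper-right point is two-thirds across and one-third down within the crop:
x = 575 + 2 × 331.00 ≈ 1237; y = 106 + 1 × 189.67 ≈ 296.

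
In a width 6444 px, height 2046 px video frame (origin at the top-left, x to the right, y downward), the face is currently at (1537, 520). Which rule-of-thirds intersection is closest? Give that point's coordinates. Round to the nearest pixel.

Third lines: x ∈ {2148, 4296}, y ∈ {682, 1364}.
1537 is closer to x = 2148; 520 is closer to y = 682.
So the nearest intersection is the upper-left power point.

(2148, 682)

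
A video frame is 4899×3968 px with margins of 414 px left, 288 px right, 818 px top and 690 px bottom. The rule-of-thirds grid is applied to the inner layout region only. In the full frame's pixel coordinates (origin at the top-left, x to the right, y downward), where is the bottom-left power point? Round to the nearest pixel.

x = 1813 px, y = 2458 px

Content width = 4899 − 414 − 288 = 4197 px; content height = 3968 − 818 − 690 = 2460 px.
Bottom-left is one-third across and two-thirds down within the inner layout region.
x = 414 + 1 × 4197/3 = 414 + 1399.00 ≈ 1813
y = 818 + 2 × 2460/3 = 818 + 1640.00 ≈ 2458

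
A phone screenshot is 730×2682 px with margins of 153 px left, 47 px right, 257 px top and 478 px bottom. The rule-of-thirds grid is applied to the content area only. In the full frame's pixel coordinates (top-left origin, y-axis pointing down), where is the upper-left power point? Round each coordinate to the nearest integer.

Content width = 730 − 153 − 47 = 530 px; content height = 2682 − 257 − 478 = 1947 px.
Upper-left is one-third across and one-third down within the content area.
x = 153 + 1 × 530/3 = 153 + 176.67 ≈ 330
y = 257 + 1 × 1947/3 = 257 + 649.00 ≈ 906

x = 330 px, y = 906 px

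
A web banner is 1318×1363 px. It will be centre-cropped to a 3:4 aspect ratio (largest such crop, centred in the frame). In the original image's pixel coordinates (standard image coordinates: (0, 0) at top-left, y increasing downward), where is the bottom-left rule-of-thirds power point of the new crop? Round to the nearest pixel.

(489, 909)

1318/1363 > 3/4, so the 3:4 crop keeps the full height 1363 and trims width to 1363 × 3/4 = 1022.25 px.
Left offset = (1318 − 1022.25)/2 = 147.88 px; top offset = 0.
Bottom-left is one-third across and two-thirds down within the crop:
x = 147.88 + 1 × 1022.25/3 ≈ 489; y = 0.00 + 2 × 1363.00/3 ≈ 909.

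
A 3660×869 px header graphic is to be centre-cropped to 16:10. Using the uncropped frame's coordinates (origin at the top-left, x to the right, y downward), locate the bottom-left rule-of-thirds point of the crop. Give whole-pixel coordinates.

(1598, 579)

3660/869 > 16/10, so the 16:10 crop keeps the full height 869 and trims width to 869 × 16/10 = 1390.40 px.
Left offset = (3660 − 1390.40)/2 = 1134.80 px; top offset = 0.
Bottom-left is one-third across and two-thirds down within the crop:
x = 1134.80 + 1 × 1390.40/3 ≈ 1598; y = 0.00 + 2 × 869.00/3 ≈ 579.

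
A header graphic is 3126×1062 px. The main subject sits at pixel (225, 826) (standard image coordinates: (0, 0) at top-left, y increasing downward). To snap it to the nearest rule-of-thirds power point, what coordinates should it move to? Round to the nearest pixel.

Third lines: x ∈ {1042, 2084}, y ∈ {354, 708}.
225 is closer to x = 1042; 826 is closer to y = 708.
So the nearest intersection is the lower-left power point.

x = 1042 px, y = 708 px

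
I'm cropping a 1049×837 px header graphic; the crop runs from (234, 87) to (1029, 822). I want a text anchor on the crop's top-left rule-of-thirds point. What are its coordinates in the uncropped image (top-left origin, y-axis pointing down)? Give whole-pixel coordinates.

Crop width = 1029 − 234 = 795 px; one third is 265.00 px.
Crop height = 822 − 87 = 735 px; one third is 245.00 px.
The top-left point is one-third across and one-third down within the crop:
x = 234 + 1 × 265.00 ≈ 499; y = 87 + 1 × 245.00 ≈ 332.

(499, 332)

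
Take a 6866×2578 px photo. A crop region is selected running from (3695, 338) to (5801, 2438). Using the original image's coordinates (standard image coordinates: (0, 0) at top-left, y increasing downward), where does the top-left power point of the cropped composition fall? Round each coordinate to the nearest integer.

(4397, 1038)

Crop width = 5801 − 3695 = 2106 px; one third is 702.00 px.
Crop height = 2438 − 338 = 2100 px; one third is 700.00 px.
The top-left point is one-third across and one-third down within the crop:
x = 3695 + 1 × 702.00 ≈ 4397; y = 338 + 1 × 700.00 ≈ 1038.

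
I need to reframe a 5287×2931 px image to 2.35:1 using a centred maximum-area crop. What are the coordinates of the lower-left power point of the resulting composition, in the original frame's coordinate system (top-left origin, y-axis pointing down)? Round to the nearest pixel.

(1762, 1840)

5287/2931 < 2.35/1, so the 2.35:1 crop keeps the full width 5287 and trims height to 5287 × 1/2.35 = 2249.79 px.
Top offset = (2931 − 2249.79)/2 = 340.61 px; left offset = 0.
Lower-left is one-third across and two-thirds down within the crop:
x = 0.00 + 1 × 5287.00/3 ≈ 1762; y = 340.61 + 2 × 2249.79/3 ≈ 1840.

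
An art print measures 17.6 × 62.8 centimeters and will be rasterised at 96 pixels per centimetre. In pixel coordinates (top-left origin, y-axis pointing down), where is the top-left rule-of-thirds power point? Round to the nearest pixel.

(563, 2010)

In pixels the canvas is 17.6 × 96 = 1689.6 wide and 62.8 × 96 = 6028.8 tall.
The top-left point is one-third across and one-third down:
x = 1 × 1689.6/3 ≈ 563; y = 1 × 6028.8/3 ≈ 2010.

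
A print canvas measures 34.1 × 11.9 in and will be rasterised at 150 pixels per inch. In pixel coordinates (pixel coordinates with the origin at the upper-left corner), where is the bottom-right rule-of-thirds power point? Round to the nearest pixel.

(3410, 1190)

In pixels the canvas is 34.1 × 150 = 5115 wide and 11.9 × 150 = 1785 tall.
The bottom-right point is two-thirds across and two-thirds down:
x = 2 × 5115/3 ≈ 3410; y = 2 × 1785/3 ≈ 1190.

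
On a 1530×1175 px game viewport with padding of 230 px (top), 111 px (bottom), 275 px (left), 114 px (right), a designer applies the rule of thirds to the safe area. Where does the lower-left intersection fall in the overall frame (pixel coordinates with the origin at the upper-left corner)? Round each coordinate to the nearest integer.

Content width = 1530 − 275 − 114 = 1141 px; content height = 1175 − 230 − 111 = 834 px.
Lower-left is one-third across and two-thirds down within the safe area.
x = 275 + 1 × 1141/3 = 275 + 380.33 ≈ 655
y = 230 + 2 × 834/3 = 230 + 556.00 ≈ 786

(655, 786)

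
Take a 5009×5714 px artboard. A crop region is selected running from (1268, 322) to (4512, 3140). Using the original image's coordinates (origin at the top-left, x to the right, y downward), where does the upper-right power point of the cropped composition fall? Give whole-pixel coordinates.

(3431, 1261)

Crop width = 4512 − 1268 = 3244 px; one third is 1081.33 px.
Crop height = 3140 − 322 = 2818 px; one third is 939.33 px.
The upper-right point is two-thirds across and one-third down within the crop:
x = 1268 + 2 × 1081.33 ≈ 3431; y = 322 + 1 × 939.33 ≈ 1261.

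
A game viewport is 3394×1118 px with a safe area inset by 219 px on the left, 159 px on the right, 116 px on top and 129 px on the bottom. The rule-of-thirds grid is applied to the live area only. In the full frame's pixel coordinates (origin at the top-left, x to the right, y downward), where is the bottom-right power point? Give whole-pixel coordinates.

(2230, 698)

Content width = 3394 − 219 − 159 = 3016 px; content height = 1118 − 116 − 129 = 873 px.
Bottom-right is two-thirds across and two-thirds down within the live area.
x = 219 + 2 × 3016/3 = 219 + 2010.67 ≈ 2230
y = 116 + 2 × 873/3 = 116 + 582.00 ≈ 698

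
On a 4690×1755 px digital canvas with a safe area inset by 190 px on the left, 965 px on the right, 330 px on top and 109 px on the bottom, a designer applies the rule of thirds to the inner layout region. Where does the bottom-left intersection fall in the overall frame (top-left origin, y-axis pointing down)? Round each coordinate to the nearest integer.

Content width = 4690 − 190 − 965 = 3535 px; content height = 1755 − 330 − 109 = 1316 px.
Bottom-left is one-third across and two-thirds down within the inner layout region.
x = 190 + 1 × 3535/3 = 190 + 1178.33 ≈ 1368
y = 330 + 2 × 1316/3 = 330 + 877.33 ≈ 1207

x = 1368 px, y = 1207 px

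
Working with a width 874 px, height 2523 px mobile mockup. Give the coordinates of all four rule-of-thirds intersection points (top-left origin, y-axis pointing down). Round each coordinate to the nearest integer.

(291, 841), (583, 841), (291, 1682), (583, 1682)

One third of 874 is 291.33; one third of 2523 is 841.
Vertical third lines at x = 291 and x = 583; horizontal third lines at y = 841 and y = 1682.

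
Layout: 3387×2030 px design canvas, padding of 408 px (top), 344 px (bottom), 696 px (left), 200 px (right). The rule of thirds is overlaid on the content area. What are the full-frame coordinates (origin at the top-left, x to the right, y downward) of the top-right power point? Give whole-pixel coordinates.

(2357, 834)

Content width = 3387 − 696 − 200 = 2491 px; content height = 2030 − 408 − 344 = 1278 px.
Top-right is two-thirds across and one-third down within the content area.
x = 696 + 2 × 2491/3 = 696 + 1660.67 ≈ 2357
y = 408 + 1 × 1278/3 = 408 + 426.00 ≈ 834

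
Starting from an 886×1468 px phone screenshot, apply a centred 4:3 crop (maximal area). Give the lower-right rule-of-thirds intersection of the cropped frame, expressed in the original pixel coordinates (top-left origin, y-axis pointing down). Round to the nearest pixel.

x = 591 px, y = 845 px

886/1468 < 4/3, so the 4:3 crop keeps the full width 886 and trims height to 886 × 3/4 = 664.50 px.
Top offset = (1468 − 664.50)/2 = 401.75 px; left offset = 0.
Lower-right is two-thirds across and two-thirds down within the crop:
x = 0.00 + 2 × 886.00/3 ≈ 591; y = 401.75 + 2 × 664.50/3 ≈ 845.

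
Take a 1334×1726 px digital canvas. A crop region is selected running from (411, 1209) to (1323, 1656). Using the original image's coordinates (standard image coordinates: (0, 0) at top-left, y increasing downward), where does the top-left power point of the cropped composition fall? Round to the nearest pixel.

Crop width = 1323 − 411 = 912 px; one third is 304.00 px.
Crop height = 1656 − 1209 = 447 px; one third is 149.00 px.
The top-left point is one-third across and one-third down within the crop:
x = 411 + 1 × 304.00 ≈ 715; y = 1209 + 1 × 149.00 ≈ 1358.

x = 715 px, y = 1358 px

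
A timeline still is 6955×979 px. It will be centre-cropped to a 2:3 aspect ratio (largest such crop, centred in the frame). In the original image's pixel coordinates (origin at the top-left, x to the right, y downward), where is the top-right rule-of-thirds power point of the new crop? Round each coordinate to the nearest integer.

x = 3586 px, y = 326 px

6955/979 > 2/3, so the 2:3 crop keeps the full height 979 and trims width to 979 × 2/3 = 652.67 px.
Left offset = (6955 − 652.67)/2 = 3151.17 px; top offset = 0.
Top-right is two-thirds across and one-third down within the crop:
x = 3151.17 + 2 × 652.67/3 ≈ 3586; y = 0.00 + 1 × 979.00/3 ≈ 326.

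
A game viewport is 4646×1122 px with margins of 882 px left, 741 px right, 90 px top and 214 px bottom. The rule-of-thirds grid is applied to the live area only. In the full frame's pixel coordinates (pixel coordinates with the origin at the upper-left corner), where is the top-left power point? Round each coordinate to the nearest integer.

Content width = 4646 − 882 − 741 = 3023 px; content height = 1122 − 90 − 214 = 818 px.
Top-left is one-third across and one-third down within the live area.
x = 882 + 1 × 3023/3 = 882 + 1007.67 ≈ 1890
y = 90 + 1 × 818/3 = 90 + 272.67 ≈ 363

x = 1890 px, y = 363 px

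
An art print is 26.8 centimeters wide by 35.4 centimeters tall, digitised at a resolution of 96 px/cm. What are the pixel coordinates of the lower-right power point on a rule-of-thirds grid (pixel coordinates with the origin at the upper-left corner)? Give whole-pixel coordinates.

(1715, 2266)

In pixels the canvas is 26.8 × 96 = 2572.8 wide and 35.4 × 96 = 3398.4 tall.
The lower-right point is two-thirds across and two-thirds down:
x = 2 × 2572.8/3 ≈ 1715; y = 2 × 3398.4/3 ≈ 2266.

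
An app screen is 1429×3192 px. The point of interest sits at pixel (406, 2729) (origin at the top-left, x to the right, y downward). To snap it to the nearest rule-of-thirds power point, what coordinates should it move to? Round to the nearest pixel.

(476, 2128)

Third lines: x ∈ {476, 953}, y ∈ {1064, 2128}.
406 is closer to x = 476; 2729 is closer to y = 2128.
So the nearest intersection is the lower-left power point.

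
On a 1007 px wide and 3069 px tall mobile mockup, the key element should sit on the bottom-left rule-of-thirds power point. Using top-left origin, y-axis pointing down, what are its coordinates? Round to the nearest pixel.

x = 336 px, y = 2046 px

The bottom-left point sits one-third of the way across and two-thirds of the way down.
x = 1 × 1007/3 ≈ 336; y = 2 × 3069/3 ≈ 2046.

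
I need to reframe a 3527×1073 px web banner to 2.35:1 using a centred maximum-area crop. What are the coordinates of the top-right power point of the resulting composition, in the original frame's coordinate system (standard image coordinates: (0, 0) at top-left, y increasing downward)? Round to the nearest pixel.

3527/1073 > 2.35/1, so the 2.35:1 crop keeps the full height 1073 and trims width to 1073 × 2.35/1 = 2521.55 px.
Left offset = (3527 − 2521.55)/2 = 502.72 px; top offset = 0.
Top-right is two-thirds across and one-third down within the crop:
x = 502.72 + 2 × 2521.55/3 ≈ 2184; y = 0.00 + 1 × 1073.00/3 ≈ 358.

(2184, 358)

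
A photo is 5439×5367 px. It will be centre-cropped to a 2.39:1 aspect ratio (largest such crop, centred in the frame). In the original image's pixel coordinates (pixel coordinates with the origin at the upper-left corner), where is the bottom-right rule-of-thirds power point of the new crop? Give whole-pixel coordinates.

(3626, 3063)

5439/5367 < 2.39/1, so the 2.39:1 crop keeps the full width 5439 and trims height to 5439 × 1/2.39 = 2275.73 px.
Top offset = (5367 − 2275.73)/2 = 1545.63 px; left offset = 0.
Bottom-right is two-thirds across and two-thirds down within the crop:
x = 0.00 + 2 × 5439.00/3 ≈ 3626; y = 1545.63 + 2 × 2275.73/3 ≈ 3063.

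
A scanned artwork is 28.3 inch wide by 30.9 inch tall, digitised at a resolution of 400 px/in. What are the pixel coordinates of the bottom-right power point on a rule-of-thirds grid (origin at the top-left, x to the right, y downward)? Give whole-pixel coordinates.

x = 7547 px, y = 8240 px

In pixels the canvas is 28.3 × 400 = 11320 wide and 30.9 × 400 = 12360 tall.
The bottom-right point is two-thirds across and two-thirds down:
x = 2 × 11320/3 ≈ 7547; y = 2 × 12360/3 ≈ 8240.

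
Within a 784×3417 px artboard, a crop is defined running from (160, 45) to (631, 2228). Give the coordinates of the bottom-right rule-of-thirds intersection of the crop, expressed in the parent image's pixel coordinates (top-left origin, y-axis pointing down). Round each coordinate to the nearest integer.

Crop width = 631 − 160 = 471 px; one third is 157.00 px.
Crop height = 2228 − 45 = 2183 px; one third is 727.67 px.
The bottom-right point is two-thirds across and two-thirds down within the crop:
x = 160 + 2 × 157.00 ≈ 474; y = 45 + 2 × 727.67 ≈ 1500.

(474, 1500)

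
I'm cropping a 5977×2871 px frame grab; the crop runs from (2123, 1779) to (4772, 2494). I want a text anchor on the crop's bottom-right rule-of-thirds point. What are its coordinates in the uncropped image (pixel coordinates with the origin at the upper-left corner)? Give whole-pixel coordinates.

Crop width = 4772 − 2123 = 2649 px; one third is 883.00 px.
Crop height = 2494 − 1779 = 715 px; one third is 238.33 px.
The bottom-right point is two-thirds across and two-thirds down within the crop:
x = 2123 + 2 × 883.00 ≈ 3889; y = 1779 + 2 × 238.33 ≈ 2256.

(3889, 2256)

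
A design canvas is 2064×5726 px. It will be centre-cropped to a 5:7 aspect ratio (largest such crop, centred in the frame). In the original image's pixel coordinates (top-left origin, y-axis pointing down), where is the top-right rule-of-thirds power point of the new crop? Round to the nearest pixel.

2064/5726 < 5/7, so the 5:7 crop keeps the full width 2064 and trims height to 2064 × 7/5 = 2889.60 px.
Top offset = (5726 − 2889.60)/2 = 1418.20 px; left offset = 0.
Top-right is two-thirds across and one-third down within the crop:
x = 0.00 + 2 × 2064.00/3 ≈ 1376; y = 1418.20 + 1 × 2889.60/3 ≈ 2381.

x = 1376 px, y = 2381 px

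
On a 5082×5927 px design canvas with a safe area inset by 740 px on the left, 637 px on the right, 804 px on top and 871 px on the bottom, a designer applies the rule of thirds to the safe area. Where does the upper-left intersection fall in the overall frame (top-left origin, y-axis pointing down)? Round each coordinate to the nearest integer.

(1975, 2221)

Content width = 5082 − 740 − 637 = 3705 px; content height = 5927 − 804 − 871 = 4252 px.
Upper-left is one-third across and one-third down within the safe area.
x = 740 + 1 × 3705/3 = 740 + 1235.00 ≈ 1975
y = 804 + 1 × 4252/3 = 804 + 1417.33 ≈ 2221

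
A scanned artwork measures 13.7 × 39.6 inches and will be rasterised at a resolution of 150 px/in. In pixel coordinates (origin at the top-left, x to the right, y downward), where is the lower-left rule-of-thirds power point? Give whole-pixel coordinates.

(685, 3960)

In pixels the canvas is 13.7 × 150 = 2055 wide and 39.6 × 150 = 5940 tall.
The lower-left point is one-third across and two-thirds down:
x = 1 × 2055/3 ≈ 685; y = 2 × 5940/3 ≈ 3960.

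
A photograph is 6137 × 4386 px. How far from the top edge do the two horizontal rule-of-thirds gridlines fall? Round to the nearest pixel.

4386 / 3 = 1462, so the horizontal lines sit at one and two thirds of 4386.

1462 px and 2924 px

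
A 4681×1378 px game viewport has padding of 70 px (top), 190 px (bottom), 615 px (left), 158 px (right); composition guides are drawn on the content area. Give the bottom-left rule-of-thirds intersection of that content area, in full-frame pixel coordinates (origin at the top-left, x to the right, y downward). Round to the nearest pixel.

(1918, 815)

Content width = 4681 − 615 − 158 = 3908 px; content height = 1378 − 70 − 190 = 1118 px.
Bottom-left is one-third across and two-thirds down within the content area.
x = 615 + 1 × 3908/3 = 615 + 1302.67 ≈ 1918
y = 70 + 2 × 1118/3 = 70 + 745.33 ≈ 815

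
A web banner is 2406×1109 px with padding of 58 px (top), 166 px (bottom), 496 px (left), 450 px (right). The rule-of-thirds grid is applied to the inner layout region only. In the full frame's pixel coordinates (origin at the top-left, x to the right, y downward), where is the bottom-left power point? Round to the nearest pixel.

(983, 648)

Content width = 2406 − 496 − 450 = 1460 px; content height = 1109 − 58 − 166 = 885 px.
Bottom-left is one-third across and two-thirds down within the inner layout region.
x = 496 + 1 × 1460/3 = 496 + 486.67 ≈ 983
y = 58 + 2 × 885/3 = 58 + 590.00 ≈ 648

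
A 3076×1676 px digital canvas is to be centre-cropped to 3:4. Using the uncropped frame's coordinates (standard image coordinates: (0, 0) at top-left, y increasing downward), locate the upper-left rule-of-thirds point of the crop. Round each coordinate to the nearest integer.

x = 1329 px, y = 559 px

3076/1676 > 3/4, so the 3:4 crop keeps the full height 1676 and trims width to 1676 × 3/4 = 1257.00 px.
Left offset = (3076 − 1257.00)/2 = 909.50 px; top offset = 0.
Upper-left is one-third across and one-third down within the crop:
x = 909.50 + 1 × 1257.00/3 ≈ 1329; y = 0.00 + 1 × 1676.00/3 ≈ 559.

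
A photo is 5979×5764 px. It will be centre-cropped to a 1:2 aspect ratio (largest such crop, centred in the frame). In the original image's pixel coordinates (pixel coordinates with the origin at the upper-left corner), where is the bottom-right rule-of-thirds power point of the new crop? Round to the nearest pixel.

(3470, 3843)

5979/5764 > 1/2, so the 1:2 crop keeps the full height 5764 and trims width to 5764 × 1/2 = 2882.00 px.
Left offset = (5979 − 2882.00)/2 = 1548.50 px; top offset = 0.
Bottom-right is two-thirds across and two-thirds down within the crop:
x = 1548.50 + 2 × 2882.00/3 ≈ 3470; y = 0.00 + 2 × 5764.00/3 ≈ 3843.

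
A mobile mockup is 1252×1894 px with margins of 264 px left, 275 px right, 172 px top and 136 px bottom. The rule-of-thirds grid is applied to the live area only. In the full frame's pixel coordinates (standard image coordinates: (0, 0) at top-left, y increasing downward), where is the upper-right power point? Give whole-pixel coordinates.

Content width = 1252 − 264 − 275 = 713 px; content height = 1894 − 172 − 136 = 1586 px.
Upper-right is two-thirds across and one-third down within the live area.
x = 264 + 2 × 713/3 = 264 + 475.33 ≈ 739
y = 172 + 1 × 1586/3 = 172 + 528.67 ≈ 701

(739, 701)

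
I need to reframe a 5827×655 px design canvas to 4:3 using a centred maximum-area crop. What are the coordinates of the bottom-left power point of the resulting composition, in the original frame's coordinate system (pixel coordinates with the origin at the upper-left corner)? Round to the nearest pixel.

5827/655 > 4/3, so the 4:3 crop keeps the full height 655 and trims width to 655 × 4/3 = 873.33 px.
Left offset = (5827 − 873.33)/2 = 2476.83 px; top offset = 0.
Bottom-left is one-third across and two-thirds down within the crop:
x = 2476.83 + 1 × 873.33/3 ≈ 2768; y = 0.00 + 2 × 655.00/3 ≈ 437.

(2768, 437)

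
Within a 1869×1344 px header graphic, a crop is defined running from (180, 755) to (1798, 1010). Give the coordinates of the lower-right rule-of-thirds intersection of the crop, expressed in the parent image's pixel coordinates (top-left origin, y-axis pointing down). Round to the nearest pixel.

(1259, 925)

Crop width = 1798 − 180 = 1618 px; one third is 539.33 px.
Crop height = 1010 − 755 = 255 px; one third is 85.00 px.
The lower-right point is two-thirds across and two-thirds down within the crop:
x = 180 + 2 × 539.33 ≈ 1259; y = 755 + 2 × 85.00 ≈ 925.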